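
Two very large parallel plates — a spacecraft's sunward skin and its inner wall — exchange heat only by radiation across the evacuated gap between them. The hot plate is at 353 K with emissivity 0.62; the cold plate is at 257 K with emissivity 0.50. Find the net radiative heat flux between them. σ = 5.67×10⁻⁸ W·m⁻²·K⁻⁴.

q ≈ 242 W/m²

For two infinite grey parallel plates, q = σ(T₁⁴ − T₂⁴)/(1/ε₁ + 1/ε₂ − 1).
T₁⁴ − T₂⁴ = 1.553×10¹⁰ − 4.362×10⁹ = 1.116×10¹⁰ K⁴.
1/ε₁ + 1/ε₂ − 1 = 1.613 + 2.000 − 1 = 2.613.
q = 5.67×10⁻⁸ × 1.116×10¹⁰ / 2.613.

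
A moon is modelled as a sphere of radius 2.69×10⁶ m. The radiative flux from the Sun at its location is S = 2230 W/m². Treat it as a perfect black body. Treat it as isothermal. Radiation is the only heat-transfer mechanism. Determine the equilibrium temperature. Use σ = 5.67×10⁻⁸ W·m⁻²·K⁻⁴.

T ≈ 315 K

At equilibrium, absorbed power = emitted power.
Absorbing cross-section = πr² = 2.273×10¹³ m²; emitting surface = 4πr² = 9.093×10¹³ m² (ratio 4).
S·A_cross = εσ·A_surf·T⁴  ⇒  T⁴ = S/(4σ).
T⁴ = 1.00·2230/(4·5.67×10⁻⁸) = 9.832×10⁹ K⁴.
T = (9.832×10⁹)^(1/4).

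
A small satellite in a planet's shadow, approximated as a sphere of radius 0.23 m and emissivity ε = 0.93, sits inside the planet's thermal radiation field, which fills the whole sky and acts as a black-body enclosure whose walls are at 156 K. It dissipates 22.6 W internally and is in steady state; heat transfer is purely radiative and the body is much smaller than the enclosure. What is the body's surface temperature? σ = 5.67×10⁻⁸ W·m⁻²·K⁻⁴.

For a small grey body in a large enclosure, net radiated power = εσA(T⁴ − T_w⁴).
Steady state: P = εσA(T⁴ − T_w⁴) with A = 4πr² = 0.6648 m².
T⁴ = P/(εσA) + T_w⁴ = 22.6/(0.93·5.67×10⁻⁸·0.6648) + (156)⁴
    = 6.447×10⁸ + 5.922×10⁸ = 1.237×10⁹ K⁴.

T ≈ 188 K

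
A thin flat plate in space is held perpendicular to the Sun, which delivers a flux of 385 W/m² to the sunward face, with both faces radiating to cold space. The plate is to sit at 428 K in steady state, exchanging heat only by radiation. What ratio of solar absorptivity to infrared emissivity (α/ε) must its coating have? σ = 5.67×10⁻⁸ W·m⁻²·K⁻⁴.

α/ε ≈ 9.88

Balance: αS·A = εσ·2A·T⁴ ⇒ α/ε = 2σT⁴/S.
α/ε = 2·5.67×10⁻⁸·(428)⁴/385 = 2·5.67×10⁻⁸·3.356×10¹⁰/385.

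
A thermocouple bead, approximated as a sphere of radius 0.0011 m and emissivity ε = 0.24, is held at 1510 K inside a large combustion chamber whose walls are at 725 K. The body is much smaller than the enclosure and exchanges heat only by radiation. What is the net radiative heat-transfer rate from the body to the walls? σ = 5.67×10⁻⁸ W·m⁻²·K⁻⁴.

P_net ≈ 1.02 W

For a small grey body in a large enclosure: P_net = εσA(T_body⁴ − T_wall⁴).
A = 4πr² = 1.521×10⁻⁵ m²; T_body⁴ − T_wall⁴ = 5.199×10¹² − 2.763×10¹¹ = 4.923×10¹² K⁴.
|P_net| = 0.24·5.67×10⁻⁸·1.521×10⁻⁵·4.923×10¹².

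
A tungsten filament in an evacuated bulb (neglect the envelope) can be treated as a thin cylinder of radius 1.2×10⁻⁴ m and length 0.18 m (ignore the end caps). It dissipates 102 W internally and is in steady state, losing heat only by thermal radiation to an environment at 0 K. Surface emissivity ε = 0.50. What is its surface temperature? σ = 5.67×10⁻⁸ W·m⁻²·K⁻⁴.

Steady state: internal power = radiated power, P = εσA T⁴.
Radiating area A = 2πrL = 1.357×10⁻⁴ m².
T⁴ = P/(εσA) = 102/(0.50·5.67×10⁻⁸·1.357×10⁻⁴) = 2.651×10¹³ K⁴.
T = (2.651×10¹³)^(1/4).

T ≈ 2270 K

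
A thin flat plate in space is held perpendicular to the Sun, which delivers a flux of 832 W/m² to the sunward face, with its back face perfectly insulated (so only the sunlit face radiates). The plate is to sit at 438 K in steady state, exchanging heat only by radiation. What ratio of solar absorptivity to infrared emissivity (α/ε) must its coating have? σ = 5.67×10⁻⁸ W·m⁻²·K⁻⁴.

Balance: αS·A = εσ·1A·T⁴ ⇒ α/ε = σT⁴/S.
α/ε = 5.67×10⁻⁸·(438)⁴/832 = 5.67×10⁻⁸·3.680×10¹⁰/832.

α/ε ≈ 2.51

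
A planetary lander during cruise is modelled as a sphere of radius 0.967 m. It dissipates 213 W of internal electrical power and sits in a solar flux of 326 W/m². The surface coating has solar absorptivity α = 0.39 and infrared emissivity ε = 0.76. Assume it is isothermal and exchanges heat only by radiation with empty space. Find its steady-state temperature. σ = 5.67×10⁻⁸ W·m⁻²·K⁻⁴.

T ≈ 184 K

At steady state, absorbed solar power + internal power = radiated power.
Absorbed: α·S·A_cross = 0.39·326·2.938 = 373.5 W (cross-section πr²).
Total input = 373.5 + 213 = 586.5 W.
Radiated: εσ·A_surf·T⁴ with A_surf = 4πr² = 11.75 m².
T⁴ = 586.5/(0.76·5.67×10⁻⁸·11.75) = 1.158×10⁹ K⁴.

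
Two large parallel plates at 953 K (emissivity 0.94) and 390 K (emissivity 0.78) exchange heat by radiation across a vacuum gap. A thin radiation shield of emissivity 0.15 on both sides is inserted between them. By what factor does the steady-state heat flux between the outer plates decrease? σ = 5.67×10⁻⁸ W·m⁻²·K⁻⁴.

factor ≈ 10.2

Without shield: q₀ = σΔ(T⁴)/(1/ε₁+1/ε₂−1) with denominator 1.346.
With shield the two gaps are in series; the resistances add: (1/ε₁+1/ε_s−1)+(1/ε_s+1/ε₂−1) = 6.730+6.949 = 13.68.
Heat-flux ratio q₀/q = 13.68/1.346.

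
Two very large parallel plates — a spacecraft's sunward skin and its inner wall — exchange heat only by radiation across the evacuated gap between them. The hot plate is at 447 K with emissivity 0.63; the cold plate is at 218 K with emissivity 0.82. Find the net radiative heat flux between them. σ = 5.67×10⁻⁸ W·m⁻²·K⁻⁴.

q ≈ 1180 W/m²

For two infinite grey parallel plates, q = σ(T₁⁴ − T₂⁴)/(1/ε₁ + 1/ε₂ − 1).
T₁⁴ − T₂⁴ = 3.992×10¹⁰ − 2.259×10⁹ = 3.767×10¹⁰ K⁴.
1/ε₁ + 1/ε₂ − 1 = 1.587 + 1.220 − 1 = 1.807.
q = 5.67×10⁻⁸ × 3.767×10¹⁰ / 1.807.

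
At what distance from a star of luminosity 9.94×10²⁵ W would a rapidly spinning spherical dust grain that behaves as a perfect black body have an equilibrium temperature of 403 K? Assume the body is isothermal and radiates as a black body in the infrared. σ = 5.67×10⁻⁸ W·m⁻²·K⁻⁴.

For an isothermal black-emitting sphere, (1−a)S·πr² = σ·4πr²·T⁴ ⇒ S = 4σT⁴/(1−a).
S = 4·5.67×10⁻⁸·(403)⁴/1.00 = 5982 W/m².
Flux falls as S = L/(4πd²), so d = √(L/(4πS)) = √(9.94×10²⁵/(4π·5982)).

d ≈ 3.64×10¹⁰ m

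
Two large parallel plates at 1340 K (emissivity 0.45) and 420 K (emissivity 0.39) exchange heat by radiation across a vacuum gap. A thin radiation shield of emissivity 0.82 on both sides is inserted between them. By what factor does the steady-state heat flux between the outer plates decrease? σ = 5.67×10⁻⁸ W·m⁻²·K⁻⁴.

Without shield: q₀ = σΔ(T⁴)/(1/ε₁+1/ε₂−1) with denominator 3.786.
With shield the two gaps are in series; the resistances add: (1/ε₁+1/ε_s−1)+(1/ε_s+1/ε₂−1) = 2.442+2.784 = 5.225.
Heat-flux ratio q₀/q = 5.225/3.786.

factor ≈ 1.38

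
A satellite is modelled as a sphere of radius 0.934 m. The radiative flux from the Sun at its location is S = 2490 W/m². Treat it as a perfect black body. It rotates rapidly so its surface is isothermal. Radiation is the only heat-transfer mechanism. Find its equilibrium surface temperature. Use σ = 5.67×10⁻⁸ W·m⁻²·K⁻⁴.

T ≈ 324 K

At equilibrium, absorbed power = emitted power.
Absorbing cross-section = πr² = 2.741 m²; emitting surface = 4πr² = 10.96 m² (ratio 4).
S·A_cross = εσ·A_surf·T⁴  ⇒  T⁴ = S/(4σ).
T⁴ = 1.00·2490/(4·5.67×10⁻⁸) = 1.098×10¹⁰ K⁴.
T = (1.098×10¹⁰)^(1/4).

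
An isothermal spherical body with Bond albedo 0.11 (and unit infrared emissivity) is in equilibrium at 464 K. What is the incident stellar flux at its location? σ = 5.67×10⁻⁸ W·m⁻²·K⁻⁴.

S ≈ 11800 W/m²

(1−a)S·πr² = σ·4πr²·T⁴ ⇒ S = 4σT⁴/(1−a).
S = 4·5.67×10⁻⁸·4.635×10¹⁰/0.890.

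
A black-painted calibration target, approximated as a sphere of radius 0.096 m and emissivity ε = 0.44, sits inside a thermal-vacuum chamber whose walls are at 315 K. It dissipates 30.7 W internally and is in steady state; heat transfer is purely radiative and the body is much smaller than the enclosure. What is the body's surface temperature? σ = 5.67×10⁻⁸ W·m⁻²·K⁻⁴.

For a small grey body in a large enclosure, net radiated power = εσA(T⁴ − T_w⁴).
Steady state: P = εσA(T⁴ − T_w⁴) with A = 4πr² = 0.1158 m².
T⁴ = P/(εσA) + T_w⁴ = 30.7/(0.44·5.67×10⁻⁸·0.1158) + (315)⁴
    = 1.063×10¹⁰ + 9.846×10⁹ = 2.047×10¹⁰ K⁴.

T ≈ 378 K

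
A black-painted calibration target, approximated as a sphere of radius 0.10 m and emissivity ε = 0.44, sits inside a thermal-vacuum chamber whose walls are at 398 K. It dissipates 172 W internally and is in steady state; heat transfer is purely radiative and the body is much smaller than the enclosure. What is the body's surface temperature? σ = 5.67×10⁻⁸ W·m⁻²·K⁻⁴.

For a small grey body in a large enclosure, net radiated power = εσA(T⁴ − T_w⁴).
Steady state: P = εσA(T⁴ − T_w⁴) with A = 4πr² = 0.1257 m².
T⁴ = P/(εσA) + T_w⁴ = 172/(0.44·5.67×10⁻⁸·0.1257) + (398)⁴
    = 5.486×10¹⁰ + 2.509×10¹⁰ = 7.996×10¹⁰ K⁴.

T ≈ 532 K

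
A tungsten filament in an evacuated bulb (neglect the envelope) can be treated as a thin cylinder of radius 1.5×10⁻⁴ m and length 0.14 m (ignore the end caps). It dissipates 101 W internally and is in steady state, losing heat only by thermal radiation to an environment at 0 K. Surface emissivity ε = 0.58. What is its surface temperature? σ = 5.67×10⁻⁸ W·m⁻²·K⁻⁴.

T ≈ 2200 K

Steady state: internal power = radiated power, P = εσA T⁴.
Radiating area A = 2πrL = 1.319×10⁻⁴ m².
T⁴ = P/(εσA) = 101/(0.58·5.67×10⁻⁸·1.319×10⁻⁴) = 2.328×10¹³ K⁴.
T = (2.328×10¹³)^(1/4).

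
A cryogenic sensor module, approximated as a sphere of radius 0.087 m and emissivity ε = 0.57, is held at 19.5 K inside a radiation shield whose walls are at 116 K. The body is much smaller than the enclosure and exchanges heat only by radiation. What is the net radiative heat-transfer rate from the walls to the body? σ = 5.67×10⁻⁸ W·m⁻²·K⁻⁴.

P_net ≈ 0.556 W

For a small grey body in a large enclosure: P_net = εσA(T_body⁴ − T_wall⁴).
A = 4πr² = 0.09511 m²; T_body⁴ − T_wall⁴ = 1.446×10⁵ − 1.811×10⁸ = -1.809×10⁸ K⁴.
|P_net| = 0.57·5.67×10⁻⁸·0.09511·1.809×10⁸.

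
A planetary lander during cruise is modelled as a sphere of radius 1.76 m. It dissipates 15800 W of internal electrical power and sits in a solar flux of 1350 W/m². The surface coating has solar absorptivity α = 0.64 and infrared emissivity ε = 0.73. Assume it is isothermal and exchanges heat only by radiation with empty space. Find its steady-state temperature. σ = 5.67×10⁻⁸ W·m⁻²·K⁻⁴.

T ≈ 350 K

At steady state, absorbed solar power + internal power = radiated power.
Absorbed: α·S·A_cross = 0.64·1350·9.731 = 8408 W (cross-section πr²).
Total input = 8408 + 15800 = 24210 W.
Radiated: εσ·A_surf·T⁴ with A_surf = 4πr² = 38.93 m².
T⁴ = 24210/(0.73·5.67×10⁻⁸·38.93) = 1.503×10¹⁰ K⁴.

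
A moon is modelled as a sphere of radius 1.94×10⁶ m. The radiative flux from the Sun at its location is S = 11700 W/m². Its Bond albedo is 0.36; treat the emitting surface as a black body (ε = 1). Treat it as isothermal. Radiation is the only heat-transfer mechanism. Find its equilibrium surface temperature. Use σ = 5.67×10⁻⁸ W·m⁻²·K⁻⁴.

T ≈ 426 K

At equilibrium, absorbed power = emitted power.
Absorbing cross-section = πr² = 1.182×10¹³ m²; emitting surface = 4πr² = 4.729×10¹³ m² (ratio 4).
(1−a)S·A_cross = εσ·A_surf·T⁴  ⇒  T⁴ = (1−a)S/(4σ).
T⁴ = 0.640·11700/(4·5.67×10⁻⁸) = 3.302×10¹⁰ K⁴.
T = (3.302×10¹⁰)^(1/4).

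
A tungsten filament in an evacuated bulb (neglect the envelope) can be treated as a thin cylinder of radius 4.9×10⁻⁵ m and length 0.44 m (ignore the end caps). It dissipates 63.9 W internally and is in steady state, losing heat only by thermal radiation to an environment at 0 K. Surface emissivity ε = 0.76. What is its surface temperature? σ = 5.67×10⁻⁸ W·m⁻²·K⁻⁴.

T ≈ 1820 K

Steady state: internal power = radiated power, P = εσA T⁴.
Radiating area A = 2πrL = 1.355×10⁻⁴ m².
T⁴ = P/(εσA) = 63.9/(0.76·5.67×10⁻⁸·1.355×10⁻⁴) = 1.095×10¹³ K⁴.
T = (1.095×10¹³)^(1/4).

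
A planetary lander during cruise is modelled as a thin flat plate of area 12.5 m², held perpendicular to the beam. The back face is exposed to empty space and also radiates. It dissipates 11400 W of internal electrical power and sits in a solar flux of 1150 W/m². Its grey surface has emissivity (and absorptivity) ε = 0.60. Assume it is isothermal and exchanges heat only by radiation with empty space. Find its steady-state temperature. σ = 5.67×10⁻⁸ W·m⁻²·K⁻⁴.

T ≈ 392 K

At steady state, absorbed solar power + internal power = radiated power.
Absorbed: α·S·A_cross = 0.60·1150·12.50 = 8625 W (cross-section A).
Total input = 8625 + 11400 = 20020 W.
Radiated: εσ·A_surf·T⁴ with A_surf = 2A = 25.00 m².
T⁴ = 20020/(0.60·5.67×10⁻⁸·25.00) = 2.354×10¹⁰ K⁴.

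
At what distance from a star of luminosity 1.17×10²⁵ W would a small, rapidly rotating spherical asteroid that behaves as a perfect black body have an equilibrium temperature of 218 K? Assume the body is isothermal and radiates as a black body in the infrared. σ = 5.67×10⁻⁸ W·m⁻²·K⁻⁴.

d ≈ 4.26×10¹⁰ m

For an isothermal black-emitting sphere, (1−a)S·πr² = σ·4πr²·T⁴ ⇒ S = 4σT⁴/(1−a).
S = 4·5.67×10⁻⁸·(218)⁴/1.00 = 512.2 W/m².
Flux falls as S = L/(4πd²), so d = √(L/(4πS)) = √(1.17×10²⁵/(4π·512.2)).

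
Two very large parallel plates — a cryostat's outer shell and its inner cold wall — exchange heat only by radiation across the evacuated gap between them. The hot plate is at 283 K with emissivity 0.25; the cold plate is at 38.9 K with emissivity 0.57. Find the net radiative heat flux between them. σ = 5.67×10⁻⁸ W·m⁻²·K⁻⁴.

q ≈ 76.5 W/m²

For two infinite grey parallel plates, q = σ(T₁⁴ − T₂⁴)/(1/ε₁ + 1/ε₂ − 1).
T₁⁴ − T₂⁴ = 6.414×10⁹ − 2.290×10⁶ = 6.412×10⁹ K⁴.
1/ε₁ + 1/ε₂ − 1 = 4.000 + 1.754 − 1 = 4.754.
q = 5.67×10⁻⁸ × 6.412×10⁹ / 4.754.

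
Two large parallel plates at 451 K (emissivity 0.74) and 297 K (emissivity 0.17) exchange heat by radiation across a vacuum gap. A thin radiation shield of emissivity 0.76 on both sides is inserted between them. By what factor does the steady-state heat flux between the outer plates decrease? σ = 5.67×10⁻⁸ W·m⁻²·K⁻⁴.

factor ≈ 1.26

Without shield: q₀ = σΔ(T⁴)/(1/ε₁+1/ε₂−1) with denominator 6.234.
With shield the two gaps are in series; the resistances add: (1/ε₁+1/ε_s−1)+(1/ε_s+1/ε₂−1) = 1.667+6.198 = 7.865.
Heat-flux ratio q₀/q = 7.865/6.234.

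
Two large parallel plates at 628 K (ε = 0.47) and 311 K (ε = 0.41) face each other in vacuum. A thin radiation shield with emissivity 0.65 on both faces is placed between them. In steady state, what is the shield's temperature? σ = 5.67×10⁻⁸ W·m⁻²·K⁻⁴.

In steady state the net flux on the hot side equals that on the cold side.
σ(T₁⁴−T_s⁴)/D₁ = σ(T_s⁴−T₂⁴)/D₂, with D₁ = 1/ε₁+1/ε_s−1 = 2.666, D₂ = 1/ε_s+1/ε₂−1 = 2.977.
Solve for T_s⁴: T_s⁴ = (D₂·T₁⁴ + D₁·T₂⁴)/(D₁+D₂) = 8.648×10¹⁰ K⁴.

T_s ≈ 542 K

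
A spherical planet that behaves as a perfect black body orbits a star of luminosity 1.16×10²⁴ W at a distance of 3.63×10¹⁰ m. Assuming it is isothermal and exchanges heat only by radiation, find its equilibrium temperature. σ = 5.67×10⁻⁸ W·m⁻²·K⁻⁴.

T ≈ 133 K

First find the stellar flux at distance d: S = L/(4πd²) = 1.16×10²⁴/(4π·(3.63×10¹⁰)²) = 70.05 W/m².
For an isothermal sphere, absorbed (1−a)S·πr² = emitted σ·4πr²·T⁴, so T⁴ = (1−a)S/(4σ).
T⁴ = 1.00·70.05/(4·5.67×10⁻⁸) = 3.089×10⁸ K⁴.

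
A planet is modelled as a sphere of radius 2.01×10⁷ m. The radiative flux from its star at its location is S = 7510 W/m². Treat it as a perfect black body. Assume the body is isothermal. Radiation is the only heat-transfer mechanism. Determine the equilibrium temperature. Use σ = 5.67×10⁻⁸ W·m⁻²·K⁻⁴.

T ≈ 427 K

At equilibrium, absorbed power = emitted power.
Absorbing cross-section = πr² = 1.269×10¹⁵ m²; emitting surface = 4πr² = 5.077×10¹⁵ m² (ratio 4).
S·A_cross = εσ·A_surf·T⁴  ⇒  T⁴ = S/(4σ).
T⁴ = 1.00·7510/(4·5.67×10⁻⁸) = 3.311×10¹⁰ K⁴.
T = (3.311×10¹⁰)^(1/4).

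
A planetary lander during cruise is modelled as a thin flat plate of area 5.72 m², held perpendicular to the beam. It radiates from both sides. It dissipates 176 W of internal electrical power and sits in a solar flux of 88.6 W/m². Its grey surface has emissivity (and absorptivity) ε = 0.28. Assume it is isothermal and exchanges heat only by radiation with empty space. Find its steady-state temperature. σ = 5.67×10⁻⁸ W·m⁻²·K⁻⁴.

At steady state, absorbed solar power + internal power = radiated power.
Absorbed: α·S·A_cross = 0.28·88.6·5.720 = 141.9 W (cross-section A).
Total input = 141.9 + 176 = 317.9 W.
Radiated: εσ·A_surf·T⁴ with A_surf = 2A = 11.44 m².
T⁴ = 317.9/(0.28·5.67×10⁻⁸·11.44) = 1.750×10⁹ K⁴.

T ≈ 205 K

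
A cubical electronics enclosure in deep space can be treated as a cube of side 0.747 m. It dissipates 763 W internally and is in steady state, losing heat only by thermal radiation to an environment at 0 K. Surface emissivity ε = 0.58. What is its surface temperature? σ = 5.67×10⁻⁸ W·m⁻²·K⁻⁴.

T ≈ 289 K

Steady state: internal power = radiated power, P = εσA T⁴.
Radiating area A = 6L² = 3.348 m².
T⁴ = P/(εσA) = 763/(0.58·5.67×10⁻⁸·3.348) = 6.930×10⁹ K⁴.
T = (6.930×10⁹)^(1/4).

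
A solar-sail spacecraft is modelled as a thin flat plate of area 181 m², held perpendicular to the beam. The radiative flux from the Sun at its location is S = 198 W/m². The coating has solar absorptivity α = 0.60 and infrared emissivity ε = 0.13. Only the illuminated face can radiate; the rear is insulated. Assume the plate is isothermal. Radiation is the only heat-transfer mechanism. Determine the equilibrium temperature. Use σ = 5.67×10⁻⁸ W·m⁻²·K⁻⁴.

T ≈ 356 K

At equilibrium, absorbed power = emitted power.
Absorbing cross-section = A = 181.0 m²; emitting surface = A = 181.0 m² (ratio 1).
αS·A_cross = εσ·A_surf·T⁴  ⇒  T⁴ = αS/(ε·1σ).
T⁴ = 0.600·198/(0.13·1·5.67×10⁻⁸) = 1.612×10¹⁰ K⁴.
T = (1.612×10¹⁰)^(1/4).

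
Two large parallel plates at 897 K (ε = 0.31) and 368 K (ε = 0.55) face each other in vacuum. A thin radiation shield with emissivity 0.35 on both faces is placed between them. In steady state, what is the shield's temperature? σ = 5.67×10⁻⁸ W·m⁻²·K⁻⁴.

In steady state the net flux on the hot side equals that on the cold side.
σ(T₁⁴−T_s⁴)/D₁ = σ(T_s⁴−T₂⁴)/D₂, with D₁ = 1/ε₁+1/ε_s−1 = 5.083, D₂ = 1/ε_s+1/ε₂−1 = 3.675.
Solve for T_s⁴: T_s⁴ = (D₂·T₁⁴ + D₁·T₂⁴)/(D₁+D₂) = 2.823×10¹¹ K⁴.

T_s ≈ 729 K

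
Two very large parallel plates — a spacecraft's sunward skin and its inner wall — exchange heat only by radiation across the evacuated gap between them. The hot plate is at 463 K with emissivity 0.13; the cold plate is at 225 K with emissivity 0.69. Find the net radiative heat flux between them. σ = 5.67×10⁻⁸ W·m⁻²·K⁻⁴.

q ≈ 302 W/m²

For two infinite grey parallel plates, q = σ(T₁⁴ − T₂⁴)/(1/ε₁ + 1/ε₂ − 1).
T₁⁴ − T₂⁴ = 4.595×10¹⁰ − 2.563×10⁹ = 4.339×10¹⁰ K⁴.
1/ε₁ + 1/ε₂ − 1 = 7.692 + 1.449 − 1 = 8.142.
q = 5.67×10⁻⁸ × 4.339×10¹⁰ / 8.142.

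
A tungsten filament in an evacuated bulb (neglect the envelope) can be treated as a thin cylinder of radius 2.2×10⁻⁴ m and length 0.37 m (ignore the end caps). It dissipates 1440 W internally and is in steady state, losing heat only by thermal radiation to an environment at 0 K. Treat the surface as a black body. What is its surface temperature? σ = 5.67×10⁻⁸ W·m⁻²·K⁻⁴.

T ≈ 2650 K

Steady state: internal power = radiated power, P = εσA T⁴.
Radiating area A = 2πrL = 5.115×10⁻⁴ m².
T⁴ = P/(εσA) = 1440/(1.0·5.67×10⁻⁸·5.115×10⁻⁴) = 4.966×10¹³ K⁴.
T = (4.966×10¹³)^(1/4).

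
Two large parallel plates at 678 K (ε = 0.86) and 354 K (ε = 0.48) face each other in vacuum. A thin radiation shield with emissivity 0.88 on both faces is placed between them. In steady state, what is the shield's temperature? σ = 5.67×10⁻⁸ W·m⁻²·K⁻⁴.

In steady state the net flux on the hot side equals that on the cold side.
σ(T₁⁴−T_s⁴)/D₁ = σ(T_s⁴−T₂⁴)/D₂, with D₁ = 1/ε₁+1/ε_s−1 = 1.299, D₂ = 1/ε_s+1/ε₂−1 = 2.220.
Solve for T_s⁴: T_s⁴ = (D₂·T₁⁴ + D₁·T₂⁴)/(D₁+D₂) = 1.391×10¹¹ K⁴.

T_s ≈ 611 K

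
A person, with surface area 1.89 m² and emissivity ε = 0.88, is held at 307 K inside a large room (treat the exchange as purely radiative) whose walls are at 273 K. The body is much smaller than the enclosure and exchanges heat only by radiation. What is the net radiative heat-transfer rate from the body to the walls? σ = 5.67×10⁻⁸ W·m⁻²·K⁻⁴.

For a small grey body in a large enclosure: P_net = εσA(T_body⁴ − T_wall⁴).
A = 1.89 m²; T_body⁴ − T_wall⁴ = 8.883×10⁹ − 5.555×10⁹ = 3.328×10⁹ K⁴.
|P_net| = 0.88·5.67×10⁻⁸·1.890·3.328×10⁹.

P_net ≈ 314 W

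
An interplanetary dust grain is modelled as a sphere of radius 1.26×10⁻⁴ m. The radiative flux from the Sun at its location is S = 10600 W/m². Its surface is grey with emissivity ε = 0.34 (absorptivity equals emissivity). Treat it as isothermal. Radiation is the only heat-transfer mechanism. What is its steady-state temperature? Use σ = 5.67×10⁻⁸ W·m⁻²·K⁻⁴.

At equilibrium, absorbed power = emitted power.
Absorbing cross-section = πr² = 4.988×10⁻⁸ m²; emitting surface = 4πr² = 1.995×10⁻⁷ m² (ratio 4).
εS·A_cross = εσ·A_surf·T⁴  ⇒  T⁴ = S/(4σ)   (ε cancels).
T⁴ = 10600/(4·5.67×10⁻⁸) = 4.674×10¹⁰ K⁴.
T = (4.674×10¹⁰)^(1/4).

T ≈ 465 K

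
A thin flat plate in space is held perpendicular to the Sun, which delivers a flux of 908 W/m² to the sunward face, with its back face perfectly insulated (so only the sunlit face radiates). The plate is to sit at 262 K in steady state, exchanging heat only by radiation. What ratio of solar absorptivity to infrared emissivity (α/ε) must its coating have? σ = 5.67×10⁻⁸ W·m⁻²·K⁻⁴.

α/ε ≈ 0.294

Balance: αS·A = εσ·1A·T⁴ ⇒ α/ε = σT⁴/S.
α/ε = 5.67×10⁻⁸·(262)⁴/908 = 5.67×10⁻⁸·4.712×10⁹/908.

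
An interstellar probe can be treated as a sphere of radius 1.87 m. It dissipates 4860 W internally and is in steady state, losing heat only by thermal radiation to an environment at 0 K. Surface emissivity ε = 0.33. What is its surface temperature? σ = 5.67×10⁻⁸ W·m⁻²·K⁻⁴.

T ≈ 277 K

Steady state: internal power = radiated power, P = εσA T⁴.
Radiating area A = 4πr² = 43.94 m².
T⁴ = P/(εσA) = 4860/(0.33·5.67×10⁻⁸·43.94) = 5.911×10⁹ K⁴.
T = (5.911×10⁹)^(1/4).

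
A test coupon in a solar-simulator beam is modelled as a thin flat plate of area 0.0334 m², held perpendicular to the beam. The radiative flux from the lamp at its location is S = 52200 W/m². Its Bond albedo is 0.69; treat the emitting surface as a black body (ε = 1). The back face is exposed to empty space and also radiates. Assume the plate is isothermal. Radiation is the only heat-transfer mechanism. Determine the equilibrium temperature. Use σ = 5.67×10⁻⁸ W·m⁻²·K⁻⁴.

At equilibrium, absorbed power = emitted power.
Absorbing cross-section = A = 0.03340 m²; emitting surface = 2A = 0.06680 m² (ratio 2).
(1−a)S·A_cross = εσ·A_surf·T⁴  ⇒  T⁴ = (1−a)S/(2σ).
T⁴ = 0.310·52200/(2·5.67×10⁻⁸) = 1.427×10¹¹ K⁴.
T = (1.427×10¹¹)^(1/4).

T ≈ 615 K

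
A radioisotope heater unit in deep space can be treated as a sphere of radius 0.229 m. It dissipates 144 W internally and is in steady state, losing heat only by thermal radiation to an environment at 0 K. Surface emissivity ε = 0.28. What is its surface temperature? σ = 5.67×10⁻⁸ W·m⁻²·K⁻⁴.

T ≈ 343 K

Steady state: internal power = radiated power, P = εσA T⁴.
Radiating area A = 4πr² = 0.6590 m².
T⁴ = P/(εσA) = 144/(0.28·5.67×10⁻⁸·0.6590) = 1.376×10¹⁰ K⁴.
T = (1.376×10¹⁰)^(1/4).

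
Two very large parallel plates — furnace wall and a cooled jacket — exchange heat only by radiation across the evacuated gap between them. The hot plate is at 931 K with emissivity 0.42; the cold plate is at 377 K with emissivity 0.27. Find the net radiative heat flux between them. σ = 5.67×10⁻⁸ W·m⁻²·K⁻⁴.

q ≈ 8150 W/m²

For two infinite grey parallel plates, q = σ(T₁⁴ − T₂⁴)/(1/ε₁ + 1/ε₂ − 1).
T₁⁴ − T₂⁴ = 7.513×10¹¹ − 2.020×10¹⁰ = 7.311×10¹¹ K⁴.
1/ε₁ + 1/ε₂ − 1 = 2.381 + 3.704 − 1 = 5.085.
q = 5.67×10⁻⁸ × 7.311×10¹¹ / 5.085.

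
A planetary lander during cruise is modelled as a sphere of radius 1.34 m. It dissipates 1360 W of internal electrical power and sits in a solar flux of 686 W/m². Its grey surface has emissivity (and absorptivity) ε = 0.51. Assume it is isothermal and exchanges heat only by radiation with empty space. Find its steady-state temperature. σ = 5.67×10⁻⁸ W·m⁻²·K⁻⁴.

At steady state, absorbed solar power + internal power = radiated power.
Absorbed: α·S·A_cross = 0.51·686·5.641 = 1974 W (cross-section πr²).
Total input = 1974 + 1360 = 3334 W.
Radiated: εσ·A_surf·T⁴ with A_surf = 4πr² = 22.56 m².
T⁴ = 3334/(0.51·5.67×10⁻⁸·22.56) = 5.109×10⁹ K⁴.

T ≈ 267 K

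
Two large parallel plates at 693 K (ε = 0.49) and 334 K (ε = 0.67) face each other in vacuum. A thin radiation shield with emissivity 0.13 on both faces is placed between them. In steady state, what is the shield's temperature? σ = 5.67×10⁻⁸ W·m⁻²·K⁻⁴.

T_s ≈ 586 K

In steady state the net flux on the hot side equals that on the cold side.
σ(T₁⁴−T_s⁴)/D₁ = σ(T_s⁴−T₂⁴)/D₂, with D₁ = 1/ε₁+1/ε_s−1 = 8.733, D₂ = 1/ε_s+1/ε₂−1 = 8.185.
Solve for T_s⁴: T_s⁴ = (D₂·T₁⁴ + D₁·T₂⁴)/(D₁+D₂) = 1.180×10¹¹ K⁴.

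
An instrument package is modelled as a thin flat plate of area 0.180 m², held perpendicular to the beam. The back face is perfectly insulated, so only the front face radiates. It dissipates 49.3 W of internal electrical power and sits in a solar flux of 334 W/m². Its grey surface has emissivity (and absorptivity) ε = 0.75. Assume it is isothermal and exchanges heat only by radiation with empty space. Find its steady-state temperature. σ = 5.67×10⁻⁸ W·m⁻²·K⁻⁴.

At steady state, absorbed solar power + internal power = radiated power.
Absorbed: α·S·A_cross = 0.75·334·0.1800 = 45.09 W (cross-section A).
Total input = 45.09 + 49.3 = 94.39 W.
Radiated: εσ·A_surf·T⁴ with A_surf = A = 0.1800 m².
T⁴ = 94.39/(0.75·5.67×10⁻⁸·0.1800) = 1.233×10¹⁰ K⁴.

T ≈ 333 K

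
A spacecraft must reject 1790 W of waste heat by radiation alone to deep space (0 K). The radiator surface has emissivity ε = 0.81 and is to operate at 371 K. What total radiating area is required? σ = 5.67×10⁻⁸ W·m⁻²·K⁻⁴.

P = εσA T⁴ ⇒ A = P/(εσT⁴).
T⁴ = 1.895×10¹⁰ K⁴.
A = 1790/(0.81 × 5.67×10⁻⁸ × 1.895×10¹⁰).

A ≈ 2.06 m²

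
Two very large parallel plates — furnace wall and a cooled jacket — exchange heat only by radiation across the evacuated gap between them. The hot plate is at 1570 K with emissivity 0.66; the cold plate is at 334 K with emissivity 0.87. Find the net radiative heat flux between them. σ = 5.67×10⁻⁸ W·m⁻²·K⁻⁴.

q ≈ 2.07×10⁵ W/m²

For two infinite grey parallel plates, q = σ(T₁⁴ − T₂⁴)/(1/ε₁ + 1/ε₂ − 1).
T₁⁴ − T₂⁴ = 6.076×10¹² − 1.244×10¹⁰ = 6.063×10¹² K⁴.
1/ε₁ + 1/ε₂ − 1 = 1.515 + 1.149 − 1 = 1.665.
q = 5.67×10⁻⁸ × 6.063×10¹² / 1.665.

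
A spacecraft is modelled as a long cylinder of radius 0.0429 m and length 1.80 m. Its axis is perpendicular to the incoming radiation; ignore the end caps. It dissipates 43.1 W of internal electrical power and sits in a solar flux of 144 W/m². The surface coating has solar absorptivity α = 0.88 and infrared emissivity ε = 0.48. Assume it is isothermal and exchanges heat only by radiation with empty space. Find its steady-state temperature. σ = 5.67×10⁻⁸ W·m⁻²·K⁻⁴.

At steady state, absorbed solar power + internal power = radiated power.
Absorbed: α·S·A_cross = 0.88·144·0.1544 = 19.57 W (cross-section 2rL).
Total input = 19.57 + 43.1 = 62.67 W.
Radiated: εσ·A_surf·T⁴ with A_surf = 2πrL = 0.4852 m².
T⁴ = 62.67/(0.48·5.67×10⁻⁸·0.4852) = 4.746×10⁹ K⁴.

T ≈ 262 K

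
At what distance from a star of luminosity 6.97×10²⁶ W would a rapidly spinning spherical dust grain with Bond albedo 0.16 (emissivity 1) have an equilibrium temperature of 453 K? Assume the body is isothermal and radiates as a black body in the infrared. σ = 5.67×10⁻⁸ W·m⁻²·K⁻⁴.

For an isothermal black-emitting sphere, (1−a)S·πr² = σ·4πr²·T⁴ ⇒ S = 4σT⁴/(1−a).
S = 4·5.67×10⁻⁸·(453)⁴/0.840 = 11370 W/m².
Flux falls as S = L/(4πd²), so d = √(L/(4πS)) = √(6.97×10²⁶/(4π·11370)).

d ≈ 6.98×10¹⁰ m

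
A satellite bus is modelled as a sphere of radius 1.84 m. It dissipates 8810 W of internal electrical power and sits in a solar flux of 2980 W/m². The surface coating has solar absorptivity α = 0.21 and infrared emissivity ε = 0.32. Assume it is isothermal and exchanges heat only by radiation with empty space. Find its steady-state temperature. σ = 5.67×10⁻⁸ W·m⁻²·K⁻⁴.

At steady state, absorbed solar power + internal power = radiated power.
Absorbed: α·S·A_cross = 0.21·2980·10.64 = 6656 W (cross-section πr²).
Total input = 6656 + 8810 = 15470 W.
Radiated: εσ·A_surf·T⁴ with A_surf = 4πr² = 42.54 m².
T⁴ = 15470/(0.32·5.67×10⁻⁸·42.54) = 2.004×10¹⁰ K⁴.

T ≈ 376 K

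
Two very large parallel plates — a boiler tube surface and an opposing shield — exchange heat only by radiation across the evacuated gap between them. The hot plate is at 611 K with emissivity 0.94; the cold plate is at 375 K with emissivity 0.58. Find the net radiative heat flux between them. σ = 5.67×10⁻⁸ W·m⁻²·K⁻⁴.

q ≈ 3790 W/m²

For two infinite grey parallel plates, q = σ(T₁⁴ − T₂⁴)/(1/ε₁ + 1/ε₂ − 1).
T₁⁴ − T₂⁴ = 1.394×10¹¹ − 1.978×10¹⁰ = 1.196×10¹¹ K⁴.
1/ε₁ + 1/ε₂ − 1 = 1.064 + 1.724 − 1 = 1.788.
q = 5.67×10⁻⁸ × 1.196×10¹¹ / 1.788.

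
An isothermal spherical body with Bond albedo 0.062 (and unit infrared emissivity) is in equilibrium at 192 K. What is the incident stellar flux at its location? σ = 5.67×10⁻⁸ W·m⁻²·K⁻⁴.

(1−a)S·πr² = σ·4πr²·T⁴ ⇒ S = 4σT⁴/(1−a).
S = 4·5.67×10⁻⁸·1.359×10⁹/0.938.

S ≈ 329 W/m²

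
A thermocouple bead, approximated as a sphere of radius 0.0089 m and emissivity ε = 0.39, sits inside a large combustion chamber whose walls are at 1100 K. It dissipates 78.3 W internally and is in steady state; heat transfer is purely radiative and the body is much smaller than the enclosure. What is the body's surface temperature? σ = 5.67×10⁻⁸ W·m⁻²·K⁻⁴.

T ≈ 1500 K

For a small grey body in a large enclosure, net radiated power = εσA(T⁴ − T_w⁴).
Steady state: P = εσA(T⁴ − T_w⁴) with A = 4πr² = 9.954×10⁻⁴ m².
T⁴ = P/(εσA) + T_w⁴ = 78.3/(0.39·5.67×10⁻⁸·9.954×10⁻⁴) + (1100)⁴
    = 3.557×10¹² + 1.464×10¹² = 5.021×10¹² K⁴.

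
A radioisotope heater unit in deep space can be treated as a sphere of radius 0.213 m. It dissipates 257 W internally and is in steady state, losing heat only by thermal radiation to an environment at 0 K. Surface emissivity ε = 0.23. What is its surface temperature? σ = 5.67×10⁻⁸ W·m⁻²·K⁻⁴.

T ≈ 431 K

Steady state: internal power = radiated power, P = εσA T⁴.
Radiating area A = 4πr² = 0.5701 m².
T⁴ = P/(εσA) = 257/(0.23·5.67×10⁻⁸·0.5701) = 3.457×10¹⁰ K⁴.
T = (3.457×10¹⁰)^(1/4).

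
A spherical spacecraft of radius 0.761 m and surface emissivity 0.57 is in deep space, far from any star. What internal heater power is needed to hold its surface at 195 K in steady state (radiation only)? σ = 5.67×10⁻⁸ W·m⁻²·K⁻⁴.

P = εσ·4πr²·T⁴.
4πr² = 7.277 m²; T⁴ = 1.446×10⁹ K⁴.
P = 0.57·5.67×10⁻⁸·7.277·1.446×10⁹.

P ≈ 340 W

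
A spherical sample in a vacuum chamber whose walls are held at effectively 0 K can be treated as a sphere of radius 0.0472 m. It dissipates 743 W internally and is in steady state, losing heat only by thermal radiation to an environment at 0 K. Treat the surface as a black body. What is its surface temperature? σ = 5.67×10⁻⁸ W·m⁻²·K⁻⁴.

Steady state: internal power = radiated power, P = εσA T⁴.
Radiating area A = 4πr² = 0.02800 m².
T⁴ = P/(εσA) = 743/(1.0·5.67×10⁻⁸·0.02800) = 4.681×10¹¹ K⁴.
T = (4.681×10¹¹)^(1/4).

T ≈ 827 K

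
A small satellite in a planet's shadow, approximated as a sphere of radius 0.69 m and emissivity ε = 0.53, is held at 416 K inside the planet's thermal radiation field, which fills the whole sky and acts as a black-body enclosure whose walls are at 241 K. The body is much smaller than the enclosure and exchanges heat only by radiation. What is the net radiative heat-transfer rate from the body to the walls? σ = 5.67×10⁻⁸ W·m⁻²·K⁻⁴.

P_net ≈ 4780 W

For a small grey body in a large enclosure: P_net = εσA(T_body⁴ − T_wall⁴).
A = 4πr² = 5.983 m²; T_body⁴ − T_wall⁴ = 2.995×10¹⁰ − 3.373×10⁹ = 2.657×10¹⁰ K⁴.
|P_net| = 0.53·5.67×10⁻⁸·5.983·2.657×10¹⁰.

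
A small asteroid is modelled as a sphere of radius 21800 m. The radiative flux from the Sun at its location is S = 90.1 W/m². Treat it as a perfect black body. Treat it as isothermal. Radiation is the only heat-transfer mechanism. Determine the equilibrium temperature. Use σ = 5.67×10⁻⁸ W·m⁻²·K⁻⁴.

At equilibrium, absorbed power = emitted power.
Absorbing cross-section = πr² = 1.493×10⁹ m²; emitting surface = 4πr² = 5.972×10⁹ m² (ratio 4).
S·A_cross = εσ·A_surf·T⁴  ⇒  T⁴ = S/(4σ).
T⁴ = 1.00·90.1/(4·5.67×10⁻⁸) = 3.973×10⁸ K⁴.
T = (3.973×10⁸)^(1/4).

T ≈ 141 K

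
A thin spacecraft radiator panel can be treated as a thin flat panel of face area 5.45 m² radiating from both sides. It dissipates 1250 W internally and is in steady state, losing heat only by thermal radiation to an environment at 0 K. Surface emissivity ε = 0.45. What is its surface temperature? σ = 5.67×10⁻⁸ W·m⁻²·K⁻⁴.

Steady state: internal power = radiated power, P = εσA T⁴.
Radiating area A = 2·5.45 = 10.90 m².
T⁴ = P/(εσA) = 1250/(0.45·5.67×10⁻⁸·10.90) = 4.495×10⁹ K⁴.
T = (4.495×10⁹)^(1/4).

T ≈ 259 K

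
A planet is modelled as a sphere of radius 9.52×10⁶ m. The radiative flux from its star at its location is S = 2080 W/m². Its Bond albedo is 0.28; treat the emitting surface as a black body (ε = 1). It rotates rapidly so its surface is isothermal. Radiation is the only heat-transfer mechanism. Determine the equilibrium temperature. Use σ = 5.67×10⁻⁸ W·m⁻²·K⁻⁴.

T ≈ 285 K

At equilibrium, absorbed power = emitted power.
Absorbing cross-section = πr² = 2.847×10¹⁴ m²; emitting surface = 4πr² = 1.139×10¹⁵ m² (ratio 4).
(1−a)S·A_cross = εσ·A_surf·T⁴  ⇒  T⁴ = (1−a)S/(4σ).
T⁴ = 0.720·2080/(4·5.67×10⁻⁸) = 6.603×10⁹ K⁴.
T = (6.603×10⁹)^(1/4).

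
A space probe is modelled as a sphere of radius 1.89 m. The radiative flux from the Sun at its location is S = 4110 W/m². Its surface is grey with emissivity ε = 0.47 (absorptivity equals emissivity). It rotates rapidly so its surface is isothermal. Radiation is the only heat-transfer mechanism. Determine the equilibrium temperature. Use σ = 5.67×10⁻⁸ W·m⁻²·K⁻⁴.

T ≈ 367 K

At equilibrium, absorbed power = emitted power.
Absorbing cross-section = πr² = 11.22 m²; emitting surface = 4πr² = 44.89 m² (ratio 4).
εS·A_cross = εσ·A_surf·T⁴  ⇒  T⁴ = S/(4σ)   (ε cancels).
T⁴ = 4110/(4·5.67×10⁻⁸) = 1.812×10¹⁰ K⁴.
T = (1.812×10¹⁰)^(1/4).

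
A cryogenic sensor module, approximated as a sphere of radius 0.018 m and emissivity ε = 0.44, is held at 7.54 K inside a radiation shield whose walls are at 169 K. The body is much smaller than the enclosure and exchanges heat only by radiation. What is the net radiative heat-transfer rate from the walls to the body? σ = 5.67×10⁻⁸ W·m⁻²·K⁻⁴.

For a small grey body in a large enclosure: P_net = εσA(T_body⁴ − T_wall⁴).
A = 4πr² = 0.004072 m²; T_body⁴ − T_wall⁴ = 3232 − 8.157×10⁸ = -8.157×10⁸ K⁴.
|P_net| = 0.44·5.67×10⁻⁸·0.004072·8.157×10⁸.

P_net ≈ 0.0829 W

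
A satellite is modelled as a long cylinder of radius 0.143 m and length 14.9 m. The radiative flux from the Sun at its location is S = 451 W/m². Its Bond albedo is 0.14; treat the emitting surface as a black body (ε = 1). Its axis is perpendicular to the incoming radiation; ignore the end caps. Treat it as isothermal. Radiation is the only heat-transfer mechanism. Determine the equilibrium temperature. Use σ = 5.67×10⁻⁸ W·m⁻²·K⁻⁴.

At equilibrium, absorbed power = emitted power.
Absorbing cross-section = 2rL = 4.261 m²; emitting surface = 2πrL = 13.39 m² (ratio π).
(1−a)S·A_cross = εσ·A_surf·T⁴  ⇒  T⁴ = (1−a)S/(πσ).
T⁴ = 0.860·451/(π·5.67×10⁻⁸) = 2.177×10⁹ K⁴.
T = (2.177×10⁹)^(1/4).

T ≈ 216 K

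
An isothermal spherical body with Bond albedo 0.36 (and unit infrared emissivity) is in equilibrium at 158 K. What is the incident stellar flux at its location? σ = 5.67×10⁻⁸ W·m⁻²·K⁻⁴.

(1−a)S·πr² = σ·4πr²·T⁴ ⇒ S = 4σT⁴/(1−a).
S = 4·5.67×10⁻⁸·6.232×10⁸/0.640.

S ≈ 221 W/m²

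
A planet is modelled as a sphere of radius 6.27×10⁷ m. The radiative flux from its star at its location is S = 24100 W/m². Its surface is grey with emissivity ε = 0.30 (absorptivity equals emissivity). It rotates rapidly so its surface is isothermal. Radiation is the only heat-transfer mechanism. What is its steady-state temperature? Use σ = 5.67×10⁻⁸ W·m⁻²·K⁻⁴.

At equilibrium, absorbed power = emitted power.
Absorbing cross-section = πr² = 1.235×10¹⁶ m²; emitting surface = 4πr² = 4.940×10¹⁶ m² (ratio 4).
εS·A_cross = εσ·A_surf·T⁴  ⇒  T⁴ = S/(4σ)   (ε cancels).
T⁴ = 24100/(4·5.67×10⁻⁸) = 1.063×10¹¹ K⁴.
T = (1.063×10¹¹)^(1/4).

T ≈ 571 K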